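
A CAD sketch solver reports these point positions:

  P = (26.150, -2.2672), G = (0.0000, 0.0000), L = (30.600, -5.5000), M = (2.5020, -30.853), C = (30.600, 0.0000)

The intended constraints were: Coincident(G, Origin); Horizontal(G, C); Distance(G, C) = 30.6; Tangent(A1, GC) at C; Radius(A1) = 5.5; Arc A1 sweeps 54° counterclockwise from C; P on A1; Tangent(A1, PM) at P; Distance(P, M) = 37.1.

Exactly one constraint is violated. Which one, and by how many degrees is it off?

Tangent(A1, PM) at P — off by 3.60°.

G = (0.00, 0.00) ✓; G.y = 0.00, C.y = 0.00 ✓; |GC| = 30.60 ✓; ∠(LC, CG) = 90.00° ✓; |LC| = 5.500 ✓; bearing(L→P) − bearing(L→C) = 54.00° ✓; |LP| = 5.500 ✓; ∠(LP, PM) = 93.60° ✗; |PM| = 37.10 ✓.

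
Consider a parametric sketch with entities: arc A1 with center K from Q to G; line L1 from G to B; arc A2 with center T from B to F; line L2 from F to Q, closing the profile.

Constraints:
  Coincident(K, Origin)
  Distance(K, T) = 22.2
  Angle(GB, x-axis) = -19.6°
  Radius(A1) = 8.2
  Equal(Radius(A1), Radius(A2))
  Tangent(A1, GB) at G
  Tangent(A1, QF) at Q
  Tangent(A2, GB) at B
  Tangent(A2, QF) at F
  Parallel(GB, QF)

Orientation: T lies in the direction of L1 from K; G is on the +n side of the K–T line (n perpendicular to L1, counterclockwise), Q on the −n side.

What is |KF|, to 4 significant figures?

23.67

The slot axis is L1's direction at -19.6°, so u = (cos -19.6°, sin -19.6°) = (0.9421, -0.3355) and n = (−sin -19.6°, cos -19.6°) = (0.3355, 0.9421). K is at the origin and T lies 22.2 along u from K, so T = 22.2·u = (20.91, -7.447). Tangency of A1 to both parallel lines with radius 8.2 puts G and Q at K ± 8.2·n: G = (2.751, 7.725), Q = (-2.751, -7.725). Equal radii place B and F the same way about T: B = T + 8.2·n = (23.66, 0.2778), F = T − 8.2·n = (18.16, -15.17). Then |KF| = |F − K| = 23.67.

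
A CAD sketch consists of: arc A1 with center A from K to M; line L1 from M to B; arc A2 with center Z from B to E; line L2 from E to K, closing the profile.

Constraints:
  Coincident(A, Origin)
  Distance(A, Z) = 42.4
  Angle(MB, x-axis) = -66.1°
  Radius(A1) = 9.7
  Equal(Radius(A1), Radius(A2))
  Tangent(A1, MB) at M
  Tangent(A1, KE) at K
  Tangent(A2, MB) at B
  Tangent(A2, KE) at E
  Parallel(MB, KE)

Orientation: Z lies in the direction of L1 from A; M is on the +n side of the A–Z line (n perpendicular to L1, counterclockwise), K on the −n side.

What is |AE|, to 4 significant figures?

43.50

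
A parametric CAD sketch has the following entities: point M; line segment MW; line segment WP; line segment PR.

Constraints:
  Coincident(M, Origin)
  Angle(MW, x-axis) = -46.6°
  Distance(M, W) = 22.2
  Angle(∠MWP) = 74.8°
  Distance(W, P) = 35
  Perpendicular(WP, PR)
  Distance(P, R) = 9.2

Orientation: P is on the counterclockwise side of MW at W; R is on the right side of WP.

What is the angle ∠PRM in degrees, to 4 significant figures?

43.62°

M is at the origin; MW runs at -46.6° with length 22.2, so W = 22.2·(cos -46.6°, sin -46.6°) = (15.25, -16.13). ∠MWP = 74.8°, so WP runs at -46.6° + (180° − 74.8°) = 58.60° from the x-axis; with |WP| = 35.0, P = W + 35.0·(cos 58.60°, sin 58.60°) = (33.49, 13.74). WP is perpendicular to PR; with |PR| = 9.2 on the right of WP, R = P + 9.2·(0.8536, -0.5210) = (41.34, 8.951). Then cos ∠PRM = RP·RM / (|RP||RM|), giving 43.62°.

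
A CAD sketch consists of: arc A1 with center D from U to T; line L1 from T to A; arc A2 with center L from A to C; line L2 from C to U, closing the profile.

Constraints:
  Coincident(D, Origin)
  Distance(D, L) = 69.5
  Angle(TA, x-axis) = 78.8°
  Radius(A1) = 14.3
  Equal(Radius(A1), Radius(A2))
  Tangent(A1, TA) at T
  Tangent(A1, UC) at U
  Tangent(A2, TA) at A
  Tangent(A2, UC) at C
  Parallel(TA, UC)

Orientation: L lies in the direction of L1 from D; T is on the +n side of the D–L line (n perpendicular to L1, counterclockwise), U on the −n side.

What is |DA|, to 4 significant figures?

70.96

The slot axis is L1's direction at 78.8°, so u = (cos 78.8°, sin 78.8°) = (0.1942, 0.9810) and n = (−sin 78.8°, cos 78.8°) = (-0.9810, 0.1942). D is at the origin and L lies 69.5 along u from D, so L = 69.5·u = (13.50, 68.18). Tangency of A1 to both parallel lines with radius 14.3 puts T and U at D ± 14.3·n: T = (-14.03, 2.778), U = (14.03, -2.778). Equal radii place A and C the same way about L: A = L + 14.3·n = (-0.5284, 70.95), C = L − 14.3·n = (27.53, 65.40). Then |DA| = |A − D| = 70.96.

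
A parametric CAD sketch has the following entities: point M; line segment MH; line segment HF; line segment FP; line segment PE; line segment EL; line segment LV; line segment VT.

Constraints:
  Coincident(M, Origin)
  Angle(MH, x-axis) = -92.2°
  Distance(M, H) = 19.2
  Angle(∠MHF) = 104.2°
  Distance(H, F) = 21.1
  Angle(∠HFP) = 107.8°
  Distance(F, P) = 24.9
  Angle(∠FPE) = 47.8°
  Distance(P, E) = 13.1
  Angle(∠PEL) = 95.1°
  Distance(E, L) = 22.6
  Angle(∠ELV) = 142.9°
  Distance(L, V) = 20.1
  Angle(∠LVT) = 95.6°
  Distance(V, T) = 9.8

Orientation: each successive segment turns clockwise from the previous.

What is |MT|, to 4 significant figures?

57.68

M is at the origin; MH runs at -92.2° with length 19.2, so H = (-0.7370, -19.19). ∠MHF = 104.2° gives HF at -168.0° from the x-axis; with |HF| = 21.1, F = (-21.38, -23.57). ∠HFP = 107.8° gives FP at 119.8° from the x-axis; with |FP| = 24.9, P = (-33.75, -1.965). ∠FPE = 47.8° gives PE at -12.40° from the x-axis; with |PE| = 13.1, E = (-20.96, -4.778). ∠PEL = 95.1° gives EL at -97.30° from the x-axis; with |EL| = 22.6, L = (-23.83, -27.20). ∠ELV = 142.9° gives LV at -134.4° from the x-axis; with |LV| = 20.1, V = (-37.89, -41.56). ∠LVT = 95.6° gives VT at 141.2° from the x-axis; with |VT| = 9.8, T = (-45.53, -35.42). Then |MT| = |T − M| = 57.68.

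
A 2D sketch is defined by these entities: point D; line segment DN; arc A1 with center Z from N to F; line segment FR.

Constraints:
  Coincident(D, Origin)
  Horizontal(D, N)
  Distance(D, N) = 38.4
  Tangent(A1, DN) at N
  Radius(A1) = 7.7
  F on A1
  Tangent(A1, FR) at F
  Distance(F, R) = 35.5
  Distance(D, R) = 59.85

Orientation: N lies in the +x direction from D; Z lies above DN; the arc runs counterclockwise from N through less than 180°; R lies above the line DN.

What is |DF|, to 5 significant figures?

46.858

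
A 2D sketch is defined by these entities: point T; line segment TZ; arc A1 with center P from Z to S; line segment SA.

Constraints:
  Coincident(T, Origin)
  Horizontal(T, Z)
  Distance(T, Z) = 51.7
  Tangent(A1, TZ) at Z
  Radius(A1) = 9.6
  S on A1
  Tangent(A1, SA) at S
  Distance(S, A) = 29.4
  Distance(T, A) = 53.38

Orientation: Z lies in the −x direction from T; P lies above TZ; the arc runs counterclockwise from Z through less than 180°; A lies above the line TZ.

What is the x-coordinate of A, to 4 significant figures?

-38.11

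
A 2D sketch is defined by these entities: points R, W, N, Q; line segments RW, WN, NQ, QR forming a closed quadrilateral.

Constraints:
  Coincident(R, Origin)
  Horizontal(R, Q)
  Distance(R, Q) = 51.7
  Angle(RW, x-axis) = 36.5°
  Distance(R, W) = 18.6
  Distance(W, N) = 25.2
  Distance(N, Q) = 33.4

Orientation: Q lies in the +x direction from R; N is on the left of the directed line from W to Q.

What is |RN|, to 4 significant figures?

43.74

Checks: |WN| = 25.20 ✓; |NQ| = 33.40 ✓.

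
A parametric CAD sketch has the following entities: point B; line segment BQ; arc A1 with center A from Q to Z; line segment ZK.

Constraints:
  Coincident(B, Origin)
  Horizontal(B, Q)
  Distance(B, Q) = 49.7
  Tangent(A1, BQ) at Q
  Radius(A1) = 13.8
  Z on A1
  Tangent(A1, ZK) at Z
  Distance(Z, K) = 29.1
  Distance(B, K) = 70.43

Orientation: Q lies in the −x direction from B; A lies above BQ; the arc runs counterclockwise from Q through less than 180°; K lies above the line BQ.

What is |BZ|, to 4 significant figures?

43.51

B is at the origin; B and Q share the same y with |BQ| = 49.7 and Q on the −x side, so Q = (-49.70, 0.000). A1 meets BQ tangentially, so AQ is at right angles to BQ, so A = Q + (0, 13.8) = (-49.70, 13.80). Since AZ ⟂ ZK (tangency), |AK| = √(13.8² + 29.1²) = 32.21 regardless of where Z sits on A1. So K lies on both circle(B, 70.43) and circle(A, 32.21); the above-BQ intersection is K = (-53.52, 45.78). Z is the foot of the tangent from K: Z = (-38.02, 21.15).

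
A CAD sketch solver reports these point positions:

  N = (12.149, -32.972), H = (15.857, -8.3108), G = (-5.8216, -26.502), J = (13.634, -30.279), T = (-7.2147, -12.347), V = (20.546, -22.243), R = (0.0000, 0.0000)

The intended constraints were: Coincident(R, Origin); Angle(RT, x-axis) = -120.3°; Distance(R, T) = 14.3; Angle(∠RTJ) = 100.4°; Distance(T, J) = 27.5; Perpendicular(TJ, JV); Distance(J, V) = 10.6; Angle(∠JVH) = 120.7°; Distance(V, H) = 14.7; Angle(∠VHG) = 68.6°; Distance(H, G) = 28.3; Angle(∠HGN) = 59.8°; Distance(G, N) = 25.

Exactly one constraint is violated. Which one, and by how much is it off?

Distance(G, N) = 25 — off by 5.90.

R = (0.00, 0.00) ✓; RT at -120.3° ✓; |RT| = 14.30 ✓; ∠RTJ = 100.4° ✓; |TJ| = 27.50 ✓; ∠(TJ, JV) = 90.00° ✓; |JV| = 10.60 ✓; ∠JVH = 120.7° ✓; |VH| = 14.70 ✓; ∠VHG = 68.60° ✓; |HG| = 28.30 ✓; ∠HGN = 59.80° ✓; |GN| = 19.10 ✗.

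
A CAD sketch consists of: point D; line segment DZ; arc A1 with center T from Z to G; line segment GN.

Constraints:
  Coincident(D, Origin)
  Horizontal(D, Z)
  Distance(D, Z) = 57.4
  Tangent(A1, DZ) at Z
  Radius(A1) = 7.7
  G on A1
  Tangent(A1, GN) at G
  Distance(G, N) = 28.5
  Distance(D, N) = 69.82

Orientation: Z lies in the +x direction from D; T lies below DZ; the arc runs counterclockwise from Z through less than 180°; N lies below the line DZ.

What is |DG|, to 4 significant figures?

51.11

D is at the origin; DZ is horizontal with |DZ| = 57.4 and Z on the +x side, so Z = (57.40, 0.000). The tangent condition forces TZ to be normal to DZ, so T = Z + (0, -7.7) = (57.40, -7.700). Since TG ⟂ GN (tangency), |TN| = √(7.7² + 28.5²) = 29.52 regardless of where G sits on A1. So N lies on both circle(D, 69.82) and circle(T, 29.52); the below-DZ intersection is N = (59.10, -37.17). G is the foot of the tangent from N: G = (50.09, -10.13).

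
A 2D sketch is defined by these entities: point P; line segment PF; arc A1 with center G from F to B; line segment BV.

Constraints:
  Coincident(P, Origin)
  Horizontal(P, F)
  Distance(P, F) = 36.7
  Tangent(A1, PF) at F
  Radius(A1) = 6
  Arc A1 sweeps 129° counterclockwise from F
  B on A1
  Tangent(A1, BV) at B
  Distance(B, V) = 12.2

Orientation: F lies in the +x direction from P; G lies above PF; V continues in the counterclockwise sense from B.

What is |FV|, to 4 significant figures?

19.49

P is at the origin; P and F share the same y with |PF| = 36.7 and F on the +x side, so F = (36.70, 0.000). A1 meets PF tangentially, so GF is at right angles to PF, so G = F + (0, 6) = (36.70, 6.000). On A1, F sits at bearing -90° from G; a 129° counterclockwise sweep puts B at bearing 39°, so B = G + 6.0·(cos 39°, sin 39°) = (41.36, 9.776). The tangent condition forces GB to be normal to BV, so BV runs along (−sin 39°, cos 39°); with |BV| = 12.2, V = (33.69, 19.26). Then |FV| = |V − F| = 19.49.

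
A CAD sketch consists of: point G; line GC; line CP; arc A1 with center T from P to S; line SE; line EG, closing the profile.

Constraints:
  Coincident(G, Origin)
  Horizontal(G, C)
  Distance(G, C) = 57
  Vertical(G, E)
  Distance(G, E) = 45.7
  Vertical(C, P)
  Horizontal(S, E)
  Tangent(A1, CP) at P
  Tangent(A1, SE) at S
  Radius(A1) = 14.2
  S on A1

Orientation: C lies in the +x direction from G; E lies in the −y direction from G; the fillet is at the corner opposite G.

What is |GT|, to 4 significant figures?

53.14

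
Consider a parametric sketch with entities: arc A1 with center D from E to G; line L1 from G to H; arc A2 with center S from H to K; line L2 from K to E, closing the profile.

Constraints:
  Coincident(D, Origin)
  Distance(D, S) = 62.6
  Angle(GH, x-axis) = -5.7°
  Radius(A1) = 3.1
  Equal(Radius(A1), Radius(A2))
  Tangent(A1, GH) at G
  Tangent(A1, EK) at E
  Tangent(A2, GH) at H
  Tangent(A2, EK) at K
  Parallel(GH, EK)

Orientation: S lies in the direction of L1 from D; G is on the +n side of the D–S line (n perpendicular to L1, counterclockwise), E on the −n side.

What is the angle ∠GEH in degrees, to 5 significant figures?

84.344°

Tangency of A1 to both parallel lines with radius 3.1 puts G and E at D ± 3.1·n: G = (0.30789, 3.0847), E = (-0.30789, -3.0847). Equal radii place H and K the same way about S: H = S + 3.1·n = (62.598, -3.1327), K = S − 3.1·n = (61.983, -9.3021). Then cos ∠GEH = EG·EH / (|EG||EH|), giving 84.344°.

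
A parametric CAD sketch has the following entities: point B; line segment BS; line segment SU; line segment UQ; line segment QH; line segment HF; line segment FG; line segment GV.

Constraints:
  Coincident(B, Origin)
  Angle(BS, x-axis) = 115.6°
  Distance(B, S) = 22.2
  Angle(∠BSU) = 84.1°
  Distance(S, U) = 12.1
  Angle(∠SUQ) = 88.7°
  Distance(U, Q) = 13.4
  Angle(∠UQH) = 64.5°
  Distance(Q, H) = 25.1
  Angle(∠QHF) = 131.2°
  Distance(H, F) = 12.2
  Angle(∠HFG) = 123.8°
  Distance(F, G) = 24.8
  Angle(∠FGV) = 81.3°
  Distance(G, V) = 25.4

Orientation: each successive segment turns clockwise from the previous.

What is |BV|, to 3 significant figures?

35.0

B is at the origin; BS runs at 115.6° with length 22.2, so S = (-9.59, 20.0). ∠BSU = 84.1° gives SU at 19.7° from the x-axis; with |SU| = 12.1, U = (1.80, 24.1). ∠SUQ = 88.7° gives UQ at -71.6° from the x-axis; with |UQ| = 13.4, Q = (6.03, 11.4). ∠UQH = 64.5° gives QH at 173° from the x-axis; with |QH| = 25.1, H = (-18.9, 14.5). ∠QHF = 131.2° gives HF at 124° from the x-axis; with |HF| = 12.2, F = (-25.7, 24.6). ∠HFG = 123.8° gives FG at 67.9° from the x-axis; with |FG| = 24.8, G = (-16.4, 47.6). ∠FGV = 81.3° gives GV at -30.8° from the x-axis; with |GV| = 25.4, V = (5.43, 34.6). Then |BV| = |V − B| = 35.0.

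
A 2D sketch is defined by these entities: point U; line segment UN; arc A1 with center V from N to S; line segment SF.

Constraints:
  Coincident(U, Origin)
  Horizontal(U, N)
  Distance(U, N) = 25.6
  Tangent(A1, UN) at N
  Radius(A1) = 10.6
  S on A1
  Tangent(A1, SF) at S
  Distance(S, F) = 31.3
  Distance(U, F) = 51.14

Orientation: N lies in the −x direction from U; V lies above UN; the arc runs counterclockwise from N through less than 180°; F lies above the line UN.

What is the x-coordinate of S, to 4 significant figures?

-15.68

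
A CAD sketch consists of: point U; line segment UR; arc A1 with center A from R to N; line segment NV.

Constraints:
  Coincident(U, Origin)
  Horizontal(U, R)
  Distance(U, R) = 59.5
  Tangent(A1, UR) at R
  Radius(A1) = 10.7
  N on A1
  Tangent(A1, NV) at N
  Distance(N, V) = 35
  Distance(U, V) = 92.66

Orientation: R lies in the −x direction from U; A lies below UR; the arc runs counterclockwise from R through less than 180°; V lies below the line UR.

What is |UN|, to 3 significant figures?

69.3

Checks: |AN| = 10.70 ✓; ∠(AN, NV) = 90.00° ✓; |NV| = 35.00 ✓; |UV| = 92.66 ✓.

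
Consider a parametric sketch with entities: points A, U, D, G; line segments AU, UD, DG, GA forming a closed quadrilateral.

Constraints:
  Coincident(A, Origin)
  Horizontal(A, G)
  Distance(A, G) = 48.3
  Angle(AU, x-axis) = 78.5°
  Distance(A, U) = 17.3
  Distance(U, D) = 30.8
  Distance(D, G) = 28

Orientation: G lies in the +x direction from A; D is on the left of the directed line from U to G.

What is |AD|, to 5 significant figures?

41.061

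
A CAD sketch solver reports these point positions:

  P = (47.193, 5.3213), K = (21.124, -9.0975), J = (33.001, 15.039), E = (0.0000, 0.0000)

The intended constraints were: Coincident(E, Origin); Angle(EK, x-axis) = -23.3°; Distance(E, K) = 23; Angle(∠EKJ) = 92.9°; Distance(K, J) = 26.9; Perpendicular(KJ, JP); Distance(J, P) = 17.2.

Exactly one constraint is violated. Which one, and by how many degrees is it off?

Perpendicular(KJ, JP) — off by 8.20°.

E = (0.00, 0.00) ✓; EK at -23.30° ✓; |EK| = 23.00 ✓; ∠EKJ = 92.90° ✓; |KJ| = 26.90 ✓; ∠(KJ, JP) = 98.20° ✗; |JP| = 17.20 ✓.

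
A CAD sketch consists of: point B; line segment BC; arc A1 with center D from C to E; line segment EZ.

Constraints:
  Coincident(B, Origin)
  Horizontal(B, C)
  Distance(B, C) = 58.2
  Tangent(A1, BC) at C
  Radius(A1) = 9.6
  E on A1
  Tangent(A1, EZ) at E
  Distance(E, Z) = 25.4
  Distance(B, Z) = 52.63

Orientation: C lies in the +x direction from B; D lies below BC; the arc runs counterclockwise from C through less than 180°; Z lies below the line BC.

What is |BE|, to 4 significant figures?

49.45

Checks: |DE| = 9.600 ✓; ∠(DE, EZ) = 90.00° ✓; |EZ| = 25.40 ✓; |BZ| = 52.63 ✓.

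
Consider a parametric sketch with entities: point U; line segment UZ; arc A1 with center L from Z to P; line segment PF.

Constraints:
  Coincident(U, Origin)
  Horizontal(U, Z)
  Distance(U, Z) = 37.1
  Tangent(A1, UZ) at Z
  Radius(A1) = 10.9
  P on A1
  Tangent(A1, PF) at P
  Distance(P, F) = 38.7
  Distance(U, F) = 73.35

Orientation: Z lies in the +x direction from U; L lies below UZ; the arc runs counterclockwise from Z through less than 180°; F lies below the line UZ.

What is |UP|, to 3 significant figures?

35.0

U is at the origin; UZ is horizontal with |UZ| = 37.1 and Z on the +x side, so Z = (37.1, 0.00). The tangent condition forces LZ to be normal to UZ, so L = Z + (0, -10.9) = (37.1, -10.9). Since LP ⟂ PF (tangency), |LF| = √(10.9² + 38.7²) = 40.2 regardless of where P sits on A1. So F lies on both circle(U, 73.35) and circle(L, 40.2); the below-UZ intersection is F = (57.5, -45.6). P is the foot of the tangent from F: P = (29.6, -18.8).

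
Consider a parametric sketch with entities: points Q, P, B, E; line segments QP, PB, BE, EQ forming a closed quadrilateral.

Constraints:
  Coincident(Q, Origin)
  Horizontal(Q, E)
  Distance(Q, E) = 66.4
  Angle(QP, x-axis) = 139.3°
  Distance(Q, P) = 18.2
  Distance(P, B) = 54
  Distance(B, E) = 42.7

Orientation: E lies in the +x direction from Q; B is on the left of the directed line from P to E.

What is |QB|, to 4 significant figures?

47.96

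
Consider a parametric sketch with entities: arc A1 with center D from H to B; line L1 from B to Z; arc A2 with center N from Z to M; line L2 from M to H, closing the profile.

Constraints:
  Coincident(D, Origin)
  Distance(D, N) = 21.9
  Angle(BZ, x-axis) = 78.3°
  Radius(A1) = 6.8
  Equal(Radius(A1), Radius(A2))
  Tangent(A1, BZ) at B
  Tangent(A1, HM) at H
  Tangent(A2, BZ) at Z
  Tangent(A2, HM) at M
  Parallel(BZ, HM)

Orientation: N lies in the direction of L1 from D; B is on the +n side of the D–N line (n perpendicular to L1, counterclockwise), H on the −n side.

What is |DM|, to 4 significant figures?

22.93

Tangency of A1 to both parallel lines with radius 6.8 puts B and H at D ± 6.8·n: B = (-6.659, 1.379), H = (6.659, -1.379). Equal radii place Z and M the same way about N: Z = N + 6.8·n = (-2.218, 22.82), M = N − 6.8·n = (11.10, 20.07). Then |DM| = |M − D| = 22.93.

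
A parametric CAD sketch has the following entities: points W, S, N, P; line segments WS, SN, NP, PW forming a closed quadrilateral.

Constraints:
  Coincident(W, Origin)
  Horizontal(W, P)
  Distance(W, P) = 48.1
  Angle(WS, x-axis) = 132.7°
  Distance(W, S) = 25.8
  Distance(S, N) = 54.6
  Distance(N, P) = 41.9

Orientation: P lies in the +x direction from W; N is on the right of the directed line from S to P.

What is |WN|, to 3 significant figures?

29.1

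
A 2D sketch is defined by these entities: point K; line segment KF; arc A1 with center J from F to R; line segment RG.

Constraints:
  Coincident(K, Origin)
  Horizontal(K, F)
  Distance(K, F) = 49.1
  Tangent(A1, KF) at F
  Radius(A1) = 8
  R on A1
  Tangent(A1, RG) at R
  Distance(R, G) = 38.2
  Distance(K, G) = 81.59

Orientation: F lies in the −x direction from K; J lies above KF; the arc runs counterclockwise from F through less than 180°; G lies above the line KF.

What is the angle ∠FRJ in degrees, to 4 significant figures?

22.11°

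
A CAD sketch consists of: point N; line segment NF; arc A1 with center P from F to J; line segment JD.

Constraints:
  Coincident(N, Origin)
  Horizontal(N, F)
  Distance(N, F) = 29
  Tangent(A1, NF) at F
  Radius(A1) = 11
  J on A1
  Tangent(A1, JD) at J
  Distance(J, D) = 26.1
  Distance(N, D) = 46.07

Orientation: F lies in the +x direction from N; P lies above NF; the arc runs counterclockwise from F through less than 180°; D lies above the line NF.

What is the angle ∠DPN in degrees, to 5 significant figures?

101.76°

N is at the origin; NF is horizontal with |NF| = 29.0 and F on the +x side, so F = (29.000, 0.0000). A1 meets NF tangentially, so PF is at right angles to NF, so P = F + (0, 11) = (29.000, 11.000). Since PJ ⟂ JD (tangency), |PD| = √(11.0² + 26.1²) = 28.323 regardless of where J sits on A1. So D lies on both circle(N, 46.07) and circle(P, 28.323); the above-NF intersection is D = (24.566, 38.974). J is the foot of the tangent from D: J = (38.343, 16.806).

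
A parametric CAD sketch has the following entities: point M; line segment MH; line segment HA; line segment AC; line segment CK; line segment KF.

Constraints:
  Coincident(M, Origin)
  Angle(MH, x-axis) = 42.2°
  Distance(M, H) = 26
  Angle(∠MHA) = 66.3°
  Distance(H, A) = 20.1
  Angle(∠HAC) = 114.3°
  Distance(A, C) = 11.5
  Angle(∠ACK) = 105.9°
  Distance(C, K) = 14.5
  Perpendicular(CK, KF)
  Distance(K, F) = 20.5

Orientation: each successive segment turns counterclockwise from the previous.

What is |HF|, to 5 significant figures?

4.2153

M is at the origin; MH runs at 42.2° with length 26.0, so H = (19.261, 17.465). ∠MHA = 66.3° gives HA at 155.90° from the x-axis; with |HA| = 20.1, A = (0.91295, 25.672). ∠HAC = 114.3° gives AC at -138.40° from the x-axis; with |AC| = 11.5, C = (-7.6867, 18.037). ∠ACK = 105.9° gives CK at -64.300° from the x-axis; with |CK| = 14.5, K = (-1.3987, 4.9714). CK ⟂ KF, so KF runs at 25.700°; with |KF| = 20.5, F = (17.073, 13.861). Then |HF| = |F − H| = 4.2153.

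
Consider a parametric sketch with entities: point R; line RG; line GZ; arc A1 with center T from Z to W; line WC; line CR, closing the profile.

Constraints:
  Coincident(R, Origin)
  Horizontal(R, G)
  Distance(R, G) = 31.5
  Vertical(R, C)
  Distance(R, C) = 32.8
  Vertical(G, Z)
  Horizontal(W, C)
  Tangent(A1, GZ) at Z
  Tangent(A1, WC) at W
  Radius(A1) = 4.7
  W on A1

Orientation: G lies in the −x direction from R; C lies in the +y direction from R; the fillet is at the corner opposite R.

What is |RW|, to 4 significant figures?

42.36

R is at the origin; R and G share the same y with |RG| = 31.5 and G on the −x side, so G = (-31.50, 0.000). R and C share the same x with |RC| = 32.8 and C on the +y side, so C = (0.000, 32.80). The virtual corner opposite R is at (-31.50, 32.80). The tangent condition forces TZ to be normal to GZ and the tangent condition forces TW to be normal to WC, with radius 4.7, so the center T sits 4.7 in from both sides at T = (-26.80, 28.10). That places the tangent points at Z = (-31.50, 28.10) on GZ and W = (-26.80, 32.80) on WC. Then |RW| = |W − R| = 42.36.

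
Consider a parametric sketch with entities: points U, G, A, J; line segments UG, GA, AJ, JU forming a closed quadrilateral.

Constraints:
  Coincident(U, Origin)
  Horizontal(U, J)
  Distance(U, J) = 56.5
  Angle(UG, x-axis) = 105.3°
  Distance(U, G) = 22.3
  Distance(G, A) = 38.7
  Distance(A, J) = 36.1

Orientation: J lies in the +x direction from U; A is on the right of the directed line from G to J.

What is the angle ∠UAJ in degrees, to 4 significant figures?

153.0°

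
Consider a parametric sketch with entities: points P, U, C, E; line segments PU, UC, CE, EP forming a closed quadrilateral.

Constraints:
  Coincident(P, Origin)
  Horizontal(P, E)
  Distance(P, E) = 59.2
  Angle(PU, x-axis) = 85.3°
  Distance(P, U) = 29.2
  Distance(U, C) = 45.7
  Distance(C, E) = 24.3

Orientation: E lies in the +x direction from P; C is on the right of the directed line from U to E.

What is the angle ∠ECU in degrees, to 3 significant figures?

129°

Checks: P = (0.00, 0.00) ✓; |UC| = 45.70 ✓; |CE| = 24.30 ✓.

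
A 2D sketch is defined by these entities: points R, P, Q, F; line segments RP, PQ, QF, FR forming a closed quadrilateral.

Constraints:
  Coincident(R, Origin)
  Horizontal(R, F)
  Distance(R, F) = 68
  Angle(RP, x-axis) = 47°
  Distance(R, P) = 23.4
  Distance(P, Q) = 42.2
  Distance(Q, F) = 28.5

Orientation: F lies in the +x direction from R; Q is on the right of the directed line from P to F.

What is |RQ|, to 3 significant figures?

46.0

Checks: |PQ| = 42.20 ✓; |QF| = 28.50 ✓.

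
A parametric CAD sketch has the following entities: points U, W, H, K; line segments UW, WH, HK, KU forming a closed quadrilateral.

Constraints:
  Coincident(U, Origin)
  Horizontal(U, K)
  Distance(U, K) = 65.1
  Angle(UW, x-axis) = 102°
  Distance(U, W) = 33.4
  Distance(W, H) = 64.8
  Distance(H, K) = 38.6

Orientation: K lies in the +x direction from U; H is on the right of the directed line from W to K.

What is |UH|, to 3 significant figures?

37.1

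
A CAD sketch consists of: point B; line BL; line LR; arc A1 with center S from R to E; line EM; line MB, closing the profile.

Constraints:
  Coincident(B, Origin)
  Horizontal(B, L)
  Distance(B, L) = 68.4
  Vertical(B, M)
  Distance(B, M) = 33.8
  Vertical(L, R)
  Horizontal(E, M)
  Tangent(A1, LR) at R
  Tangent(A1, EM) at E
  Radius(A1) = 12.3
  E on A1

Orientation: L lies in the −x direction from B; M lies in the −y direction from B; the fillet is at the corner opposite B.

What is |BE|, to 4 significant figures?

65.50

B is at the origin; B and L share the same y with |BL| = 68.4 and L on the −x side, so L = (-68.40, 0.000). BM is vertical with |BM| = 33.8 and M on the −y side, so M = (0.000, -33.80). The virtual corner opposite B is at (-68.40, -33.80). The tangent condition forces SR to be normal to LR and tangency of A1 to EM means the radius SE is perpendicular to EM, with radius 12.3, so the center S sits 12.3 in from both sides at S = (-56.10, -21.50). That places the tangent points at R = (-68.40, -21.50) on LR and E = (-56.10, -33.80) on EM. Then |BE| = |E − B| = 65.50.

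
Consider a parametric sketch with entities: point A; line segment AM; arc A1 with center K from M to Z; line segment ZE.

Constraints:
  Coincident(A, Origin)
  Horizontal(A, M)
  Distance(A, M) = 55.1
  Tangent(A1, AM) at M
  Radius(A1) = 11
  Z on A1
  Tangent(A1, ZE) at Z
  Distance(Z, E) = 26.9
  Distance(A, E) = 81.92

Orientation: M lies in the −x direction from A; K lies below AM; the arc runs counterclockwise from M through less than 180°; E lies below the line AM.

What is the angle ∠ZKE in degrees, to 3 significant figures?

67.8°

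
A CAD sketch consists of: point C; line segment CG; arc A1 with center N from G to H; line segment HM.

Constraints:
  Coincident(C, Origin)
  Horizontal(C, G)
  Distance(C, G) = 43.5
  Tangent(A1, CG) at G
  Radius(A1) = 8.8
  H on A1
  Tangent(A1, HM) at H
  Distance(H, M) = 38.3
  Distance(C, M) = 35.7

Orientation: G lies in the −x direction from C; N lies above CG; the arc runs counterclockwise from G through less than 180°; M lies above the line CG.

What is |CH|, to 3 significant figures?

36.8

Checks: C.y = 0.00, G.y = 0.00 ✓; |NH| = 8.800 ✓; ∠(NH, HM) = 90.00° ✓; |HM| = 38.30 ✓; |CM| = 35.70 ✓.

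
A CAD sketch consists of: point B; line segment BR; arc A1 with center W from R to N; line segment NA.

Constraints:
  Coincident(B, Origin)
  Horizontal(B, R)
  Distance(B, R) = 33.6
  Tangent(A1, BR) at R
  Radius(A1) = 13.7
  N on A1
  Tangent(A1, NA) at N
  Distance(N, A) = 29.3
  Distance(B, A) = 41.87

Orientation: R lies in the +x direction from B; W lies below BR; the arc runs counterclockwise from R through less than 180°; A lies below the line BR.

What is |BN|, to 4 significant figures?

22.92

B is at the origin; BR is horizontal with |BR| = 33.6 and R on the +x side, so R = (33.60, 0.000). Tangency of A1 to BR means the radius WR is perpendicular to BR, so W = R + (0, -13.7) = (33.60, -13.70). Since WN ⟂ NA (tangency), |WA| = √(13.7² + 29.3²) = 32.34 regardless of where N sits on A1. So A lies on both circle(B, 41.87) and circle(W, 32.34); the below-BR intersection is A = (14.03, -39.45). N is the foot of the tangent from A: N = (20.21, -10.81).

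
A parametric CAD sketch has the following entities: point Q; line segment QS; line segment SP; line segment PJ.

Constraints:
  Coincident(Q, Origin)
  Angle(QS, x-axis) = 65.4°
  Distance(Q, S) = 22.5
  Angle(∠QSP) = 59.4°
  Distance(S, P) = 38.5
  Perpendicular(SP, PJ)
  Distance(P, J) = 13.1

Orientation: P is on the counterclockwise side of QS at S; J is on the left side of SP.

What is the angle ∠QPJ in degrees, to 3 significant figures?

54.4°

Q is at the origin; QS runs at 65.4° with length 22.5, so S = 22.5·(cos 65.4°, sin 65.4°) = (9.37, 20.5). ∠QSP = 59.4°, so SP runs at 65.4° + (180° − 59.4°) = 186° from the x-axis; with |SP| = 38.5, P = S + 38.5·(cos 186°, sin 186°) = (-28.9, 16.4). SP ⟂ PJ; with |PJ| = 13.1 on the left of SP, J = P + 13.1·(0.105, -0.995) = (-27.6, 3.41). Then cos ∠QPJ = PQ·PJ / (|PQ||PJ|), giving 54.4°.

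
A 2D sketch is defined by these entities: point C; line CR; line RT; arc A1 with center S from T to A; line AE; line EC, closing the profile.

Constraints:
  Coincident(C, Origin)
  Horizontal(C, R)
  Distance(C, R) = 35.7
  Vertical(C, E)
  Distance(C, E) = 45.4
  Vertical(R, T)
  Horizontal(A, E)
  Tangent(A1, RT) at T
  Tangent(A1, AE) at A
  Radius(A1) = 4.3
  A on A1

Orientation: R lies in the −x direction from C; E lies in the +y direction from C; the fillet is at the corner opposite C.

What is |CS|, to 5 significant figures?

51.722

C is at the origin; CR is horizontal with |CR| = 35.7 and R on the −x side, so R = (-35.700, 0.0000). C and E share the same x with |CE| = 45.4 and E on the +y side, so E = (0.0000, 45.400). The virtual corner opposite C is at (-35.700, 45.400). Tangency of A1 to RT means the radius ST is perpendicular to RT and since A1 is tangent to AE there, SA ⟂ AE, with radius 4.3, so the center S sits 4.3 in from both sides at S = (-31.400, 41.100). Then |CS| = |S − C| = 51.722.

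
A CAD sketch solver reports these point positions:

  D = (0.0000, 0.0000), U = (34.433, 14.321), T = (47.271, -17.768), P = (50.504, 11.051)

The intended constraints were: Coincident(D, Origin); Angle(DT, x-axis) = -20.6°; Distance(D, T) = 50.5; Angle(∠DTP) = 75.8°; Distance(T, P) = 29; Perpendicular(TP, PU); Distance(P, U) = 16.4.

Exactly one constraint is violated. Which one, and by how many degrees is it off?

Perpendicular(TP, PU) — off by 5.10°.

D = (0.00, 0.00) ✓; DT at -20.60° ✓; |DT| = 50.50 ✓; ∠DTP = 75.80° ✓; |TP| = 29.00 ✓; ∠(TP, PU) = 84.90° ✗; |PU| = 16.40 ✓.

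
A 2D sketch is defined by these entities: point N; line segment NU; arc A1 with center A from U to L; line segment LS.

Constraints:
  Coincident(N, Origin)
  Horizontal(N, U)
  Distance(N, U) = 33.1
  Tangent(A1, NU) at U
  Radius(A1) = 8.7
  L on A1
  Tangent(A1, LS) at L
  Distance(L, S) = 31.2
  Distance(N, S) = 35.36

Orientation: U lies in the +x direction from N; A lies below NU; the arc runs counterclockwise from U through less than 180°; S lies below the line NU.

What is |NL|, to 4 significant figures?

25.71

Checks: |AL| = 8.700 ✓; ∠(AL, LS) = 90.00° ✓; |LS| = 31.20 ✓; |NS| = 35.36 ✓.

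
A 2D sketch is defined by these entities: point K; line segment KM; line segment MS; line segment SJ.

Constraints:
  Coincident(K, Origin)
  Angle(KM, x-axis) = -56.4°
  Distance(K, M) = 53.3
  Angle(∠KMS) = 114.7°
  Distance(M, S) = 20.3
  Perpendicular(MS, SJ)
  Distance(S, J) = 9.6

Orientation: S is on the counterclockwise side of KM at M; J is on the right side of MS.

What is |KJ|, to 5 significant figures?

71.966

∠KMS = 114.7°, so MS runs at -56.4° + (180° − 114.7°) = 8.9000° from the x-axis; with |MS| = 20.3, S = M + 20.3·(cos 8.9000°, sin 8.9000°) = (49.551, -41.254). The perpendicularity gives SJ at right angles to MS; with |SJ| = 9.6 on the right of MS, J = S + 9.6·(0.15471, -0.98796) = (51.037, -50.738). Then |KJ| = |J − K| = 71.966.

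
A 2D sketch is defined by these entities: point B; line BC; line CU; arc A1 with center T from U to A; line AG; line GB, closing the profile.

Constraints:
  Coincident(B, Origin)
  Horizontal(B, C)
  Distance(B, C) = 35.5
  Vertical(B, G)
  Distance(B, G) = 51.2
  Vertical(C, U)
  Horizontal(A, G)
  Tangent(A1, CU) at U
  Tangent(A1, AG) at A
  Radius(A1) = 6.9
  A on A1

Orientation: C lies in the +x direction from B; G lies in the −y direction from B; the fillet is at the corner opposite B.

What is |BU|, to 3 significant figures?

56.8

B is at the origin; BC is horizontal with |BC| = 35.5 and C on the +x side, so C = (35.5, 0.00). B and G share the same x with |BG| = 51.2 and G on the −y side, so G = (0.00, -51.2). The virtual corner opposite B is at (35.5, -51.2). Since A1 is tangent to CU there, TU ⟂ CU and since A1 is tangent to AG there, TA ⟂ AG, with radius 6.9, so the center T sits 6.9 in from both sides at T = (28.6, -44.3). That places the tangent points at U = (35.5, -44.3) on CU and A = (28.6, -51.2) on AG. Then |BU| = |U − B| = 56.8.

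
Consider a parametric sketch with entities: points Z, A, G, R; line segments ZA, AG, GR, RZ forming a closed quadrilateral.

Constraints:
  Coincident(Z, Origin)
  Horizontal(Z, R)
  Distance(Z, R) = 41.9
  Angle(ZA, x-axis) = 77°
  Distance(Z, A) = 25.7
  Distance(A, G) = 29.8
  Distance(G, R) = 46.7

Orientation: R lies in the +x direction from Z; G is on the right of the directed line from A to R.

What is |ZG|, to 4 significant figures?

5.508

Checks: |AG| = 29.80 ✓; |GR| = 46.70 ✓.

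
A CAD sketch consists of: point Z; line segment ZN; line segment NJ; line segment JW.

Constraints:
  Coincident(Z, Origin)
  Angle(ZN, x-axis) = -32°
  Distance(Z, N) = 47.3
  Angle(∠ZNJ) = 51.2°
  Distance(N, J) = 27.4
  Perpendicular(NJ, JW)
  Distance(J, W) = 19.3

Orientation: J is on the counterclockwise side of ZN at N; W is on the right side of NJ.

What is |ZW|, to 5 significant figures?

56.207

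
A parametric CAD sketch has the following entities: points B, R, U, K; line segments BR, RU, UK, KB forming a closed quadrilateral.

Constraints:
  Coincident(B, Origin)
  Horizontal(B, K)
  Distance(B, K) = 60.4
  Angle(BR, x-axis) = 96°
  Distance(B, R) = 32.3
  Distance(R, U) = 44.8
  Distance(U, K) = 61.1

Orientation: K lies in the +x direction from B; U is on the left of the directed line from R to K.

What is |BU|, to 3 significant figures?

65.5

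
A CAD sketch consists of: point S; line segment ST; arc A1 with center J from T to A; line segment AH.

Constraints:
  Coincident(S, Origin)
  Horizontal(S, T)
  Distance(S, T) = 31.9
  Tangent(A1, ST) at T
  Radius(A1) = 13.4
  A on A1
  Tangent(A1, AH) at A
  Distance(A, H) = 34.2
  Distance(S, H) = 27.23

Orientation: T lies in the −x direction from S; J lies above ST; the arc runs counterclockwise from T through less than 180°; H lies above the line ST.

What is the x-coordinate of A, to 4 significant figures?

-22.70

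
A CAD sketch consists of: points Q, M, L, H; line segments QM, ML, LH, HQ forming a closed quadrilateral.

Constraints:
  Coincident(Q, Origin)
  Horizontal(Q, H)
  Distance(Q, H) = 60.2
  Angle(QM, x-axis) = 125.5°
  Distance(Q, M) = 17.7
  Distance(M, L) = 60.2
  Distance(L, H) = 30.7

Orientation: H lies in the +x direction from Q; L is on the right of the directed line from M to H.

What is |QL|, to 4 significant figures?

43.72

Q is at the origin; Q and H share the same y with |QH| = 60.2 and H in +x, so H = (60.2, 0). QM runs at 125.5° with |QM| = 17.7, so M = (-10.28, 14.41). L is determined by |ML| = 60.2 and |LH| = 30.7 together: it lies at the intersection of circle(M, 60.2) and circle(H, 30.7). With |MH| = 71.94, the foot of the radical line on MH is 54.61 from M and the perpendicular offset is √(60.2² − 54.61²) = 25.34. Taking the right-of-MH solution: L = (38.15, -21.36).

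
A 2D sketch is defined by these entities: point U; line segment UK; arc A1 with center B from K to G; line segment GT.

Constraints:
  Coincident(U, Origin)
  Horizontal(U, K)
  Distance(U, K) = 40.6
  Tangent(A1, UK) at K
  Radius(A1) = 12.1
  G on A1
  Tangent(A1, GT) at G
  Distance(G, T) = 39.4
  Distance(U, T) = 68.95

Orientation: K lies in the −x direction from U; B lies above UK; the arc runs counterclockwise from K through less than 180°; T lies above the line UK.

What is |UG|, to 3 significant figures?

33.7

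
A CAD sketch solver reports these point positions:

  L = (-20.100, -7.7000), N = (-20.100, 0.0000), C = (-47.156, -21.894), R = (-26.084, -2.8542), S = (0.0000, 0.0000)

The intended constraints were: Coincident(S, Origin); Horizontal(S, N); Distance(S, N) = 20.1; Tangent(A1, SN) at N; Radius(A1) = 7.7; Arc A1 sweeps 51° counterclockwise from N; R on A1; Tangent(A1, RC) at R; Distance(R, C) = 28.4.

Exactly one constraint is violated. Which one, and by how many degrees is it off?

Tangent(A1, RC) at R — off by 8.90°.

S = (0.00, 0.00) ✓; S.y = 0.00, N.y = 0.00 ✓; |SN| = 20.10 ✓; ∠(LN, NS) = 90.00° ✓; |LN| = 7.700 ✓; bearing(L→R) − bearing(L→N) = 51.00° ✓; |LR| = 7.700 ✓; ∠(LR, RC) = 98.90° ✗; |RC| = 28.40 ✓.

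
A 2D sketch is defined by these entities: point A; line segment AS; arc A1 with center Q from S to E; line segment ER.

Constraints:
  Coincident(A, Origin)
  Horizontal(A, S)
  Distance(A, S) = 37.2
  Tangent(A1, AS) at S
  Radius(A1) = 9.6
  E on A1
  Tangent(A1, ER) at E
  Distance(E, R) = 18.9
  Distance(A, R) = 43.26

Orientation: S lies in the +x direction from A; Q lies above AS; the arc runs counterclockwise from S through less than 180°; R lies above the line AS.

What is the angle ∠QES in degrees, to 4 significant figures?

23.35°

Checks: |QS| = 9.600 ✓; |QE| = 9.600 ✓; ∠(QE, ER) = 90.00° ✓; |ER| = 18.90 ✓; |AR| = 43.26 ✓.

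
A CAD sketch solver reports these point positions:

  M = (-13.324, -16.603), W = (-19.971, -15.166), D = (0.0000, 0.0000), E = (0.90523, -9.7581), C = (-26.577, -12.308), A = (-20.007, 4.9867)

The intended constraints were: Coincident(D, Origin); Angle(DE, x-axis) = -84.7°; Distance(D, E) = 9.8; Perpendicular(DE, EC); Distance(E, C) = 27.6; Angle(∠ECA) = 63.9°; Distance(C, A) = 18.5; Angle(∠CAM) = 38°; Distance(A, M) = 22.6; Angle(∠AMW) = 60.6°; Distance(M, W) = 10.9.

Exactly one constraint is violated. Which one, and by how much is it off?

Distance(M, W) = 10.9 — off by 4.10.

D = (0.00, 0.00) ✓; DE at -84.70° ✓; |DE| = 9.800 ✓; ∠(DE, EC) = 90.00° ✓; |EC| = 27.60 ✓; ∠ECA = 63.90° ✓; |CA| = 18.50 ✓; ∠CAM = 38.00° ✓; |AM| = 22.60 ✓; ∠AMW = 60.60° ✓; |MW| = 6.801 ✗.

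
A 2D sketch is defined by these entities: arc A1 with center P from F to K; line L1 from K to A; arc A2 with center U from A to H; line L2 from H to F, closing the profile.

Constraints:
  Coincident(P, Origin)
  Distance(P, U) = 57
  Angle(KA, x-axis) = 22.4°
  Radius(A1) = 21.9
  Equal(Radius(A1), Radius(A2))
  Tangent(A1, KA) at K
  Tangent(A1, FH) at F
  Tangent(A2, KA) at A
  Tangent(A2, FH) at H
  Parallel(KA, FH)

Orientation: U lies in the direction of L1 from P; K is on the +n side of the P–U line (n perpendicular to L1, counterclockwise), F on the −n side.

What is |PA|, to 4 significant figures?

61.06

The slot axis is L1's direction at 22.4°, so u = (cos 22.4°, sin 22.4°) = (0.9245, 0.3811) and n = (−sin 22.4°, cos 22.4°) = (-0.3811, 0.9245). P is at the origin and U lies 57.0 along u from P, so U = 57.0·u = (52.70, 21.72). Tangency of A1 to both parallel lines with radius 21.9 puts K and F at P ± 21.9·n: K = (-8.345, 20.25), F = (8.345, -20.25). Equal radii place A and H the same way about U: A = U + 21.9·n = (44.35, 41.97), H = U − 21.9·n = (61.04, 1.473). Then |PA| = |A − P| = 61.06.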